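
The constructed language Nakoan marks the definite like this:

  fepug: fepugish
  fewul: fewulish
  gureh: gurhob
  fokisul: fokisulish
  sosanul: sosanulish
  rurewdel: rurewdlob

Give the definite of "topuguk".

fokisul and rurewdel both end in -l yet inflect differently (fokisulish, rurewdlob), so the final letter is not what conditions the rule; the last vowel is.
"topuguk" has last vowel 'u'. The stems whose last vowel is 'u' (fepug → fepugish, fokisul → fokisulish, sosanul → sosanulish) add -ish.
The other pattern: stems whose last vowel is 'e' delete the last vowel and add -ob.
So topuguk → topugukish.

topugukish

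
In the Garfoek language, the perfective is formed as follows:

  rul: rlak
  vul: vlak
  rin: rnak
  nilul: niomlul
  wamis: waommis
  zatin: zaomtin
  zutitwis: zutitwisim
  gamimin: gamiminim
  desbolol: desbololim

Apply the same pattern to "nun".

nnak

rul and nilul both end in -l yet inflect differently (rlak, niomlul), so the final letter is not what conditions the rule; the number of vowels is.
"nun" has 1 vowel. The stems with 1 vowel (rul → rlak, vul → vlak, rin → rnak) delete the last vowel and add -ak.
So nun → nnak.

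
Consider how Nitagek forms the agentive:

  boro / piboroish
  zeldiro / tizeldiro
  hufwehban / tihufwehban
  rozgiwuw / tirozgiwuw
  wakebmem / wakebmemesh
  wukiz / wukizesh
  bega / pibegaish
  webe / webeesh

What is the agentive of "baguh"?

boro and zeldiro both end in -o yet inflect differently (piboroish, tizeldiro), so the final letter is not what conditions the rule; the first letter is.
"baguh" begins with b-. The stems beginning with b- (boro → piboroish, bega → pibegaish) add pi- … -ish around the stem.
So baguh → pibaguhish.

pibaguhish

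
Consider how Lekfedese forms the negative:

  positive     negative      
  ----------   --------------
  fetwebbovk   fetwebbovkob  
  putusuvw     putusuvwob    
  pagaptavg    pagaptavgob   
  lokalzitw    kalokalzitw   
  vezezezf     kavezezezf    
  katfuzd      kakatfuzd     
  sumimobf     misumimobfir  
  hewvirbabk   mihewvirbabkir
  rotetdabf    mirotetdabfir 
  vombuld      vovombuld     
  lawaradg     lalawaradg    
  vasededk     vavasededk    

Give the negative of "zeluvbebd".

mizeluvbebdir

putusuvw and lokalzitw both end in -w yet inflect differently (putusuvwob, kalokalzitw), so the final letter is not what conditions the rule; the second-to-last letter is.
"zeluvbebd" has second-to-last letter 'b'. The stems whose second-to-last letter is 'b' (sumimobf → misumimobfir, hewvirbabk → mihewvirbabkir, rotetdabf → mirotetdabfir) add mi- … -ir around the stem.
So zeluvbebd → mizeluvbebdir.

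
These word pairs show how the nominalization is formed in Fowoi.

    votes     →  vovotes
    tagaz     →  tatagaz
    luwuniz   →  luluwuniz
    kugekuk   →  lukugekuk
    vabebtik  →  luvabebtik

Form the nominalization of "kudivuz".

lukudivuz

"kudivuz" has last vowel 'u'. The one such stem in the data (kugekuk → lukugekuk) adds the prefix lu-, so the same rule applies.
So kudivuz → lukudivuz.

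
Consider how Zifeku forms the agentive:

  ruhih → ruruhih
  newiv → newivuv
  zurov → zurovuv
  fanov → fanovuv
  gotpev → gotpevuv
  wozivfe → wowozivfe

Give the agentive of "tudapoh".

newiv and ruhih both have last vowel 'i' yet inflect differently (newivuv, ruruhih), so the last vowel is not what conditions the rule; the final letter is.
"tudapoh" ends in -h. The one such stem in the data (ruhih → ruruhih) repeats the first consonant+vowel as a prefix (as does wozivfe), so the same rule applies.
The other pattern: stems ending in -v add -uv.
So tudapoh → tutudapoh.

tutudapoh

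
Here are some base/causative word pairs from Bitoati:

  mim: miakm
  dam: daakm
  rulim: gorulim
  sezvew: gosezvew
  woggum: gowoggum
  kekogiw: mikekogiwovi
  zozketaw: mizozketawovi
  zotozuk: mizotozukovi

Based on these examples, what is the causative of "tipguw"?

mim and rulim both end in -m yet inflect differently (miakm, gorulim), so the final letter is not what conditions the rule; the number of vowels is.
"tipguw" has 2 vowels. The stems with 2 vowels (rulim → gorulim, sezvew → gosezvew, woggum → gowoggum) add the prefix go-.
The other patterns: stems with 1 vowel insert -ak- after the first vowel; stems with 3 vowels add mi- … -ovi around the stem.
So tipguw → gotipguw.

gotipguw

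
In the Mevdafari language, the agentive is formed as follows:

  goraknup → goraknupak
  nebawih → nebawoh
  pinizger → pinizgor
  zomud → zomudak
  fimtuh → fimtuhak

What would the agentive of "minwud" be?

minwudak

fimtuh and nebawih both end in -h yet inflect differently (fimtuhak, nebawoh), so the final letter is not what conditions the rule; the last vowel is.
"minwud" has last vowel 'u'. The stems whose last vowel is 'u' (zomud → zomudak, fimtuh → fimtuhak, goraknup → goraknupak) add -ak.
The other pattern: stems whose last vowel is 'e' or 'i' change the last vowel to 'o'.
So minwud → minwudak.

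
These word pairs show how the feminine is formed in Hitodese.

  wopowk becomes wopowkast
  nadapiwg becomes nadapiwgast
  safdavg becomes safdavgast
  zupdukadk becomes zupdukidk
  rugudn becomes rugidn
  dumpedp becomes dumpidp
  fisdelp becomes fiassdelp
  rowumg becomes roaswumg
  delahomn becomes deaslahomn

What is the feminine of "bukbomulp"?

wopowk and zupdukadk both end in -k yet inflect differently (wopowkast, zupdukidk), so the final letter is not what conditions the rule; the second-to-last letter is.
"bukbomulp" has second-to-last letter 'l'. The one such stem in the data (fisdelp → fiassdelp) inserts -as- after the first vowel (as do rowumg, delahomn), so the same rule applies.
The other patterns: stems whose second-to-last letter is 'v' or 'w' add -ast; stems whose second-to-last letter is 'd' change the last vowel to 'i'.
So bukbomulp → buaskbomulp.

buaskbomulp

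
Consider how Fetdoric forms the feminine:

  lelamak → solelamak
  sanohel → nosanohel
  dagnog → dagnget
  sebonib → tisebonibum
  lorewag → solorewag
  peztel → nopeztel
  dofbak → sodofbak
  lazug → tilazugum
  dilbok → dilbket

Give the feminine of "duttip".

dofbak and dilbok both end in -k yet inflect differently (sodofbak, dilbket), so the final letter is not what conditions the rule; the last vowel is.
"duttip" has last vowel 'i'. The one such stem in the data (sebonib → tisebonibum) adds ti- … -um around the stem, so the same rule applies.
So duttip → tiduttipum.

tiduttipum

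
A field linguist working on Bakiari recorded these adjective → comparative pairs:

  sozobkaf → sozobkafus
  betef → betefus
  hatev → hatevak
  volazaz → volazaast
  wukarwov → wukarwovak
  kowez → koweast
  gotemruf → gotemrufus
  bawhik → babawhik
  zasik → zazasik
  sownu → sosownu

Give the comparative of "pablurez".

kowez and hatev both have last vowel 'e' yet inflect differently (koweast, hatevak), so the last vowel is not what conditions the rule; the final letter is.
"pablurez" ends in -z. The stems ending in -z (volazaz → volazaast, kowez → koweast) drop the final letter and add -ast.
So pablurez → pablureast.

pablureast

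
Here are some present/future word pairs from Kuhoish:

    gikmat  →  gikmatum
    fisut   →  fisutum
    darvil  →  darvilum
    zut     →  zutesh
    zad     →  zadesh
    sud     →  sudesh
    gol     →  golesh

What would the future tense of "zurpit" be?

"zurpit" has 2 vowels. The stems with 2 vowels (gikmat → gikmatum, fisut → fisutum, darvil → darvilum) add -um.
The other pattern: stems with 1 vowel add -esh.
So zurpit → zurpitum.

zurpitum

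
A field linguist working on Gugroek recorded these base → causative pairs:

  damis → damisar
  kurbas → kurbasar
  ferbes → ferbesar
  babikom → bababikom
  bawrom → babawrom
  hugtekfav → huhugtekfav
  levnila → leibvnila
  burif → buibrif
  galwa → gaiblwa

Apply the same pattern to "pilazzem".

pipilazzem

kurbas and hugtekfav both have last vowel 'a' yet inflect differently (kurbasar, huhugtekfav), so the last vowel is not what conditions the rule; the final letter is.
"pilazzem" ends in -m. The stems ending in -m (babikom → bababikom, bawrom → babawrom) repeat the first consonant+vowel as a prefix.
The other patterns: stems ending in -s add -ar; stems ending in -a or -f insert -ib- after the first vowel.
So pilazzem → pipilazzem.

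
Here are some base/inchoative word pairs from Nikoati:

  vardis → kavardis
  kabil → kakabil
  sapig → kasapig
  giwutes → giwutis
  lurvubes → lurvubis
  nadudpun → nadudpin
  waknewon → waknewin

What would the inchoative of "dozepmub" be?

vardis and lurvubes both end in -s yet inflect differently (kavardis, lurvubis), so the final letter is not what conditions the rule; the last vowel is.
"dozepmub" has last vowel 'u'. The one such stem in the data (nadudpun → nadudpin) changes the last vowel to 'i' (as do waknewon, lurvubes), so the same rule applies.
So dozepmub → dozepmib.

dozepmib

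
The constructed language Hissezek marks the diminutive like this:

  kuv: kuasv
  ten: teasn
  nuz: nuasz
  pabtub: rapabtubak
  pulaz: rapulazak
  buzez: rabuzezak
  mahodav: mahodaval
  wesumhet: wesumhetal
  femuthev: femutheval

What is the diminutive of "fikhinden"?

fikhindenal

nuz and pulaz both end in -z yet inflect differently (nuasz, rapulazak), so the final letter is not what conditions the rule; the number of vowels is.
"fikhinden" has 3 vowels. The stems with 3 vowels (mahodav → mahodaval, wesumhet → wesumhetal, femuthev → femutheval) add -al.
So fikhinden → fikhindenal.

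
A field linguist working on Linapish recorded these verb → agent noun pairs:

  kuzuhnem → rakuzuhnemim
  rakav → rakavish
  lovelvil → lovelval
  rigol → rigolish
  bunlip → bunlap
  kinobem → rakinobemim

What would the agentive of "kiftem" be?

rakiftemim

"kiftem" has last vowel 'e'. The stems whose last vowel is 'e' (kinobem → rakinobemim, kuzuhnem → rakuzuhnemim) add ra- … -im around the stem.
So kiftem → rakiftemim.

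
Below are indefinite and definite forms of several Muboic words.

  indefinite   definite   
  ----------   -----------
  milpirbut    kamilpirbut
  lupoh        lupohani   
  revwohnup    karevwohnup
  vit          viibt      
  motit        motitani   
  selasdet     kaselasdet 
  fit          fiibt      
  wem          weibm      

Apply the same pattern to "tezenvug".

vit and motit both end in -t yet inflect differently (viibt, motitani), so the final letter is not what conditions the rule; the number of vowels is.
"tezenvug" has 3 vowels. The stems with 3 vowels (milpirbut → kamilpirbut, revwohnup → karevwohnup, selasdet → kaselasdet) add the prefix ka-.
The other patterns: stems with 1 vowel insert -ib- after the first vowel; stems with 2 vowels add -ani.
So tezenvug → katezenvug.

katezenvug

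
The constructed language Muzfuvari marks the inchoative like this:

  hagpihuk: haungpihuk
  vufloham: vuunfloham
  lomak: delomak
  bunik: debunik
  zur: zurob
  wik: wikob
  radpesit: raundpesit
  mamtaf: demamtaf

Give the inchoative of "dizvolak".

wik and lomak both end in -k yet inflect differently (wikob, delomak), so the final letter is not what conditions the rule; the number of vowels is.
"dizvolak" has 3 vowels. The stems with 3 vowels (radpesit → raundpesit, hagpihuk → haungpihuk, vufloham → vuunfloham) insert -un- after the first vowel.
So dizvolak → diunzvolak.

diunzvolak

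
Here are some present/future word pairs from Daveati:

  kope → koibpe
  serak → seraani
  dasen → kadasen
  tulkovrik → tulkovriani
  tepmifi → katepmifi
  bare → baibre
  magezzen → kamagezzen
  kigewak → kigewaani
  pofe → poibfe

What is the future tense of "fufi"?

bare and dasen both have last vowel 'e' yet inflect differently (baibre, kadasen), so the last vowel is not what conditions the rule; the final letter is.
"fufi" ends in -i. The one such stem in the data (tepmifi → katepmifi) adds the prefix ka-, so the same rule applies.
So fufi → kafufi.

kafufi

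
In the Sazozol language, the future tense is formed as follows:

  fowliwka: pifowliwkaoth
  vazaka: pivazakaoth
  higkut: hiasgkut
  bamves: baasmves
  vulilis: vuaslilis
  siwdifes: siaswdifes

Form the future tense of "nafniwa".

pinafniwaoth

"nafniwa" ends in -a. The stems ending in -a (fowliwka → pifowliwkaoth, vazaka → pivazakaoth) add pi- … -oth around the stem.
The other pattern: stems ending in -s or -t insert -as- after the first vowel.
So nafniwa → pinafniwaoth.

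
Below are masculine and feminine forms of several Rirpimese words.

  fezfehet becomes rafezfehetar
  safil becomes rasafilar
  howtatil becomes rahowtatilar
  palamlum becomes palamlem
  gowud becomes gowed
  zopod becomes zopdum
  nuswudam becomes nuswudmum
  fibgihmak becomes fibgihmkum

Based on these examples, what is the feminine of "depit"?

"depit" has last vowel 'i'. The stems whose last vowel is 'i' (safil → rasafilar, howtatil → rahowtatilar) add ra- … -ar around the stem.
The other patterns: stems whose last vowel is 'u' change the last vowel to 'e'; stems whose last vowel is 'a' or 'o' delete the last vowel and add -um.
So depit → radepitar.

radepitar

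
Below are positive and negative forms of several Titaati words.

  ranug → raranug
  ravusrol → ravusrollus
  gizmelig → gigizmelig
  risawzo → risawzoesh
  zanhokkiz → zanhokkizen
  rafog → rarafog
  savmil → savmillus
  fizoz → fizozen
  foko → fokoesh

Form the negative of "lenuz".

"lenuz" ends in -z. The stems ending in -z (fizoz → fizozen, zanhokkiz → zanhokkizen) add -en.
The other patterns: stems ending in -o add -esh; stems ending in -g repeat the first consonant+vowel as a prefix; stems ending in -l double the final consonant and add -us.
So lenuz → lenuzen.

lenuzen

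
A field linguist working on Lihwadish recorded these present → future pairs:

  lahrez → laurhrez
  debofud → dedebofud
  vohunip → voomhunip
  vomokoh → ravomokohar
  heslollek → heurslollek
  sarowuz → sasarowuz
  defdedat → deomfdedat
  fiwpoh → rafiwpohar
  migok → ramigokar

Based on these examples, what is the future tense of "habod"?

rahabodar

sarowuz and lahrez both end in -z yet inflect differently (sasarowuz, laurhrez), so the final letter is not what conditions the rule; the last vowel is.
"habod" has last vowel 'o'. The stems whose last vowel is 'o' (migok → ramigokar, fiwpoh → rafiwpohar, vomokoh → ravomokohar) add ra- … -ar around the stem.
The other patterns: stems whose last vowel is 'u' repeat the first consonant+vowel as a prefix; stems whose last vowel is 'e' insert -ur- after the first vowel; stems whose last vowel is 'a' or 'i' insert -om- after the first vowel.
So habod → rahabodar.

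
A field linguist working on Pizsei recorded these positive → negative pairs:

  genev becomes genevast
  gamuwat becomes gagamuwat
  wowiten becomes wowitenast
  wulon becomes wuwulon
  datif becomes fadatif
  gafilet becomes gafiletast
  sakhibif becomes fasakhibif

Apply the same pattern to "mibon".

gafilet and gamuwat both end in -t yet inflect differently (gafiletast, gagamuwat), so the final letter is not what conditions the rule; the last vowel is.
"mibon" has last vowel 'o'. The one such stem in the data (wulon → wuwulon) repeats the first consonant+vowel as a prefix (as does gamuwat), so the same rule applies.
So mibon → mimibon.

mimibon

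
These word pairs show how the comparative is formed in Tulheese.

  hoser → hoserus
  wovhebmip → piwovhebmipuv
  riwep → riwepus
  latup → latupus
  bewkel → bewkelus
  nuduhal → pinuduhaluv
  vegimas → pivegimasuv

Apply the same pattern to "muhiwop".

pimuhiwopuv

"muhiwop" has 3 vowels. The stems with 3 vowels (nuduhal → pinuduhaluv, wovhebmip → piwovhebmipuv, vegimas → pivegimasuv) add pi- … -uv around the stem.
The other pattern: stems with 2 vowels add -us.
So muhiwop → pimuhiwopuv.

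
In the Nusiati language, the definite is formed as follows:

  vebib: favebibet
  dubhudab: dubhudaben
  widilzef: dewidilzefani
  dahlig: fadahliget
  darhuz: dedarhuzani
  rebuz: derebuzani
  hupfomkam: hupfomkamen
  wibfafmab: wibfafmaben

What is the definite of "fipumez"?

defipumezani

wibfafmab and vebib both end in -b yet inflect differently (wibfafmaben, favebibet), so the final letter is not what conditions the rule; the last vowel is.
"fipumez" has last vowel 'e'. The one such stem in the data (widilzef → dewidilzefani) adds de- … -ani around the stem, so the same rule applies.
So fipumez → defipumezani.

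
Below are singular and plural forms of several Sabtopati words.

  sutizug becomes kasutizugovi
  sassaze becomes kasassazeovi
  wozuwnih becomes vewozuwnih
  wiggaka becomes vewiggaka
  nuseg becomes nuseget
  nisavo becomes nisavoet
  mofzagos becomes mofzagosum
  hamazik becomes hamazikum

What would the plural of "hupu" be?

"hupu" begins with h-. The one such stem in the data (hamazik → hamazikum) adds -um, so the same rule applies.
So hupu → hupuum.

hupuum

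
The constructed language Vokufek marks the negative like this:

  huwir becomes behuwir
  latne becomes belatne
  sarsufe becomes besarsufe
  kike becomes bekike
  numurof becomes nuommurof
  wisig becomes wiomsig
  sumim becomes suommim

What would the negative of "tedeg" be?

teomdeg

"tedeg" ends in -g. The one such stem in the data (wisig → wiomsig) inserts -om- after the first vowel (as do numurof, sumim), so the same rule applies.
The other pattern: stems ending in -e or -r add the prefix be-.
So tedeg → teomdeg.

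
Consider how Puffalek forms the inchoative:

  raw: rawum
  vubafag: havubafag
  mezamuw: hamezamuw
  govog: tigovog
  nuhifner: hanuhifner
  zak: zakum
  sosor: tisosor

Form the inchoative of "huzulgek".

sosor and nuhifner both end in -r yet inflect differently (tisosor, hanuhifner), so the final letter is not what conditions the rule; the number of vowels is.
"huzulgek" has 3 vowels. The stems with 3 vowels (nuhifner → hanuhifner, vubafag → havubafag, mezamuw → hamezamuw) add the prefix ha-.
The other patterns: stems with 1 vowel add -um; stems with 2 vowels add the prefix ti-.
So huzulgek → hahuzulgek.

hahuzulgek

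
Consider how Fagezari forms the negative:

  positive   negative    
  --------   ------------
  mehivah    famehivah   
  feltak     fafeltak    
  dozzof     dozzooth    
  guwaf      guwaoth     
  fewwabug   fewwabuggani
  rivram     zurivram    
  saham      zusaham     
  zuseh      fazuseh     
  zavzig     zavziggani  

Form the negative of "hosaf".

guwaf and rivram both have last vowel 'a' yet inflect differently (guwaoth, zurivram), so the last vowel is not what conditions the rule; the final letter is.
"hosaf" ends in -f. The stems ending in -f (guwaf → guwaoth, dozzof → dozzooth) drop the final letter and add -oth.
So hosaf → hosaoth.

hosaoth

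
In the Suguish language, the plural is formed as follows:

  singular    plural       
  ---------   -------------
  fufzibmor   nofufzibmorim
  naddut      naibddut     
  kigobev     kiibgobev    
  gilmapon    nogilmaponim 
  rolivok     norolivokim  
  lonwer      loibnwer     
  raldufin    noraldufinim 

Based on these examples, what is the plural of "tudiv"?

notudivim

lonwer and fufzibmor both end in -r yet inflect differently (loibnwer, nofufzibmorim), so the final letter is not what conditions the rule; the last vowel is.
"tudiv" has last vowel 'i'. The one such stem in the data (raldufin → noraldufinim) adds no- … -im around the stem, so the same rule applies.
The other pattern: stems whose last vowel is 'e' or 'u' insert -ib- after the first vowel.
So tudiv → notudivim.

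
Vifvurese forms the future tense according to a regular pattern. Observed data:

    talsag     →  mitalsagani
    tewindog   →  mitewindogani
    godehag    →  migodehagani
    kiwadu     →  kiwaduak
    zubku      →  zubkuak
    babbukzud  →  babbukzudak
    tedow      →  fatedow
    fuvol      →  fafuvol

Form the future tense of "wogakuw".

"wogakuw" ends in -w. The one such stem in the data (tedow → fatedow) adds the prefix fa-, so the same rule applies.
The other patterns: stems ending in -g add mi- … -ani around the stem; stems ending in -d or -u add -ak.
So wogakuw → fawogakuw.

fawogakuw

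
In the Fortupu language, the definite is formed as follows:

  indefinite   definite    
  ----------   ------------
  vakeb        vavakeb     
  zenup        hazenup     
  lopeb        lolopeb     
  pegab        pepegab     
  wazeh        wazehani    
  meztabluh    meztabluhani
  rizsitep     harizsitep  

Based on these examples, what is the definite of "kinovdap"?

hakinovdap

"kinovdap" ends in -p. The stems ending in -p (rizsitep → harizsitep, zenup → hazenup) add the prefix ha-.
The other patterns: stems ending in -b repeat the first consonant+vowel as a prefix; stems ending in -h add -ani.
So kinovdap → hakinovdap.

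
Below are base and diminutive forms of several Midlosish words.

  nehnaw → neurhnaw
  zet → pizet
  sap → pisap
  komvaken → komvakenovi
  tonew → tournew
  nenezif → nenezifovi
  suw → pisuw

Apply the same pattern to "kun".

pikun

suw and nehnaw both end in -w yet inflect differently (pisuw, neurhnaw), so the final letter is not what conditions the rule; the number of vowels is.
"kun" has 1 vowel. The stems with 1 vowel (zet → pizet, suw → pisuw, sap → pisap) add the prefix pi-.
The other patterns: stems with 2 vowels insert -ur- after the first vowel; stems with 3 vowels add -ovi.
So kun → pikun.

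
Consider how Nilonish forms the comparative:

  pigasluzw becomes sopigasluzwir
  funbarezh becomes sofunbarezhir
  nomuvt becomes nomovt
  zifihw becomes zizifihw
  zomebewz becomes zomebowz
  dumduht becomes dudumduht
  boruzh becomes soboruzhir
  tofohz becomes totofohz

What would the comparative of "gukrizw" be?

"gukrizw" has second-to-last letter 'z'. The stems whose second-to-last letter is 'z' (funbarezh → sofunbarezhir, boruzh → soboruzhir, pigasluzw → sopigasluzwir) add so- … -ir around the stem.
The other patterns: stems whose second-to-last letter is 'h' repeat the first consonant+vowel as a prefix; stems whose second-to-last letter is 'v' or 'w' change the last vowel to 'o'.
So gukrizw → sogukrizwir.

sogukrizwir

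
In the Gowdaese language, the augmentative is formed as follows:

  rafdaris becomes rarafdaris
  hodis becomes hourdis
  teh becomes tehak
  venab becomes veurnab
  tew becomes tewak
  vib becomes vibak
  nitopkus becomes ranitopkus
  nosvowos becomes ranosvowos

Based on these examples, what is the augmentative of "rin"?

vib and venab both end in -b yet inflect differently (vibak, veurnab), so the final letter is not what conditions the rule; the number of vowels is.
"rin" has 1 vowel. The stems with 1 vowel (tew → tewak, vib → vibak, teh → tehak) add -ak.
So rin → rinak.

rinak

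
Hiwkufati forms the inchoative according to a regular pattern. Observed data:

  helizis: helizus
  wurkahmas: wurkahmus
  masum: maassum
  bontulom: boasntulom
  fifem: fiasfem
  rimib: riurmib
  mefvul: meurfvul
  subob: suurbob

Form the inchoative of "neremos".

neremus

masum and mefvul both have last vowel 'u' yet inflect differently (maassum, meurfvul), so the last vowel is not what conditions the rule; the final letter is.
"neremos" ends in -s. The stems ending in -s (helizis → helizus, wurkahmas → wurkahmus) change the last vowel to 'u'.
The other patterns: stems ending in -m insert -as- after the first vowel; stems ending in -b or -l insert -ur- after the first vowel.
So neremos → neremus.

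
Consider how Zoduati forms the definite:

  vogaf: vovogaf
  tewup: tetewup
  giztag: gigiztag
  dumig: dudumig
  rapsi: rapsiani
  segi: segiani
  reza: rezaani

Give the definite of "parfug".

dumig and rapsi both have last vowel 'i' yet inflect differently (dudumig, rapsiani), so the last vowel is not what conditions the rule; whether the stem ends in a vowel or a consonant is.
"parfug" ends in a consonant. The stems ending in a consonant (vogaf → vovogaf, tewup → tetewup, giztag → gigiztag) repeat the first consonant+vowel as a prefix.
The other pattern: stems ending in a vowel add -ani.
So parfug → paparfug.

paparfug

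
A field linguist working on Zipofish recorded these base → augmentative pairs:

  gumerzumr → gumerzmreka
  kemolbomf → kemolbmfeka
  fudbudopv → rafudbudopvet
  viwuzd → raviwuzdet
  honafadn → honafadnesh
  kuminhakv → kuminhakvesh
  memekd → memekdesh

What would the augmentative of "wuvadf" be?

wuvadfesh

"wuvadf" has second-to-last letter 'd'. The one such stem in the data (honafadn → honafadnesh) adds -esh, so the same rule applies.
The other patterns: stems whose second-to-last letter is 'm' delete the last vowel and add -eka; stems whose second-to-last letter is 'p' or 'z' add ra- … -et around the stem.
So wuvadf → wuvadfesh.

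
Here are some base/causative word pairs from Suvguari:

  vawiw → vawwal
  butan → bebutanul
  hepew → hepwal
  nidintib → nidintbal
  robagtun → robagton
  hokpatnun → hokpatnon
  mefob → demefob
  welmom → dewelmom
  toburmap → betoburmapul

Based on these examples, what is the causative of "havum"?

mefob and nidintib both end in -b yet inflect differently (demefob, nidintbal), so the final letter is not what conditions the rule; the last vowel is.
"havum" has last vowel 'u'. The stems whose last vowel is 'u' (robagtun → robagton, hokpatnun → hokpatnon) change the last vowel to 'o'.
So havum → havom.

havom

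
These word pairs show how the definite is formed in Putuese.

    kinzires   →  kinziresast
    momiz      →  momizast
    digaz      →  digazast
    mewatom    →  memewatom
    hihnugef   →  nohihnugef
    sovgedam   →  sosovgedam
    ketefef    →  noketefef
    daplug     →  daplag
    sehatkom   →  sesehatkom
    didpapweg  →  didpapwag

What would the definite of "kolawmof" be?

"kolawmof" ends in -f. The stems ending in -f (ketefef → noketefef, hihnugef → nohihnugef) add the prefix no-.
The other patterns: stems ending in -g change the last vowel to 'a'; stems ending in -m repeat the first consonant+vowel as a prefix; stems ending in -s or -z add -ast.
So kolawmof → nokolawmof.

nokolawmof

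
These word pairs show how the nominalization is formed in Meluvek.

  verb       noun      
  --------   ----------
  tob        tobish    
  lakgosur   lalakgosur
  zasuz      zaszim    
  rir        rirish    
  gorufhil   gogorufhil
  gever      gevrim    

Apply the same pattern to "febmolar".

rir and gever both end in -r yet inflect differently (rirish, gevrim), so the final letter is not what conditions the rule; the number of vowels is.
"febmolar" has 3 vowels. The stems with 3 vowels (gorufhil → gogorufhil, lakgosur → lalakgosur) repeat the first consonant+vowel as a prefix.
The other patterns: stems with 1 vowel add -ish; stems with 2 vowels delete the last vowel and add -im.
So febmolar → fefebmolar.

fefebmolar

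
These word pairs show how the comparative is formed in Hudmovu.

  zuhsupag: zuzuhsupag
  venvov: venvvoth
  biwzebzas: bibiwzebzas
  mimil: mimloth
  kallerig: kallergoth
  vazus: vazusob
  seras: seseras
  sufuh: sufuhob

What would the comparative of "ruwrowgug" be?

ruwrowgugob

biwzebzas and vazus both end in -s yet inflect differently (bibiwzebzas, vazusob), so the final letter is not what conditions the rule; the last vowel is.
"ruwrowgug" has last vowel 'u'. The stems whose last vowel is 'u' (sufuh → sufuhob, vazus → vazusob) add -ob.
The other patterns: stems whose last vowel is 'a' repeat the first consonant+vowel as a prefix; stems whose last vowel is 'i' or 'o' delete the last vowel and add -oth.
So ruwrowgug → ruwrowgugob.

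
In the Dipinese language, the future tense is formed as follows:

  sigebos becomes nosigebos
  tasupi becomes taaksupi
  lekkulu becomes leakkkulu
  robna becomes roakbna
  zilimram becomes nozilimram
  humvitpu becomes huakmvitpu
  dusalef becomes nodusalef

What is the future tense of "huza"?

huakza

"huza" ends in a vowel. The stems ending in a vowel (robna → roakbna, humvitpu → huakmvitpu, tasupi → taaksupi) insert -ak- after the first vowel.
So huza → huakza.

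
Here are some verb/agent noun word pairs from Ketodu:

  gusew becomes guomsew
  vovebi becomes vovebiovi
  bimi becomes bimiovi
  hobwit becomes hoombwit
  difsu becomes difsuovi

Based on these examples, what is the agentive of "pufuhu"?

pufuhuovi

vovebi and hobwit both have last vowel 'i' yet inflect differently (vovebiovi, hoombwit), so the last vowel is not what conditions the rule; whether the stem ends in a vowel or a consonant is.
"pufuhu" ends in a vowel. The stems ending in a vowel (difsu → difsuovi, vovebi → vovebiovi, bimi → bimiovi) add -ovi.
The other pattern: stems ending in a consonant insert -om- after the first vowel.
So pufuhu → pufuhuovi.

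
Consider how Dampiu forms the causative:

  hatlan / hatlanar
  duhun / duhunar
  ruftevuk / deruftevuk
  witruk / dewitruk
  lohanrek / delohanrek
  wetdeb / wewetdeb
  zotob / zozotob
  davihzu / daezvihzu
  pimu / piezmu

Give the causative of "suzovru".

duhun and ruftevuk both have last vowel 'u' yet inflect differently (duhunar, deruftevuk), so the last vowel is not what conditions the rule; the final letter is.
"suzovru" ends in -u. The stems ending in -u (davihzu → daezvihzu, pimu → piezmu) insert -ez- after the first vowel.
So suzovru → suezzovru.

suezzovru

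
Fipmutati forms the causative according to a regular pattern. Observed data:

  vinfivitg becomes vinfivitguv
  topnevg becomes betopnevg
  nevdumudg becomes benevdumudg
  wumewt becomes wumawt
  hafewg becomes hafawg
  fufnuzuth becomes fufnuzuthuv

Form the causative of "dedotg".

dedotguv

hafewg and vinfivitg both end in -g yet inflect differently (hafawg, vinfivitguv), so the final letter is not what conditions the rule; the second-to-last letter is.
"dedotg" has second-to-last letter 't'. The stems whose second-to-last letter is 't' (vinfivitg → vinfivitguv, fufnuzuth → fufnuzuthuv) add -uv.
The other patterns: stems whose second-to-last letter is 'w' change the last vowel to 'a'; stems whose second-to-last letter is 'd' or 'v' add the prefix be-.
So dedotg → dedotguv.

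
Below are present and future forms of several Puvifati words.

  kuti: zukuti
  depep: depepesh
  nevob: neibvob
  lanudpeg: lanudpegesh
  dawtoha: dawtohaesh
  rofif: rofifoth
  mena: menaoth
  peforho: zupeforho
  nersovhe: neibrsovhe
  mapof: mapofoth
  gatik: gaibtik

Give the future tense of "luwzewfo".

dawtoha and mena both end in -a yet inflect differently (dawtohaesh, menaoth), so the final letter is not what conditions the rule; the first letter is.
"luwzewfo" begins with l-. The one such stem in the data (lanudpeg → lanudpegesh) adds -esh, so the same rule applies.
The other patterns: stems beginning with g- or n- insert -ib- after the first vowel; stems beginning with k- or p- add the prefix zu-; stems beginning with m- or r- add -oth.
So luwzewfo → luwzewfoesh.

luwzewfoesh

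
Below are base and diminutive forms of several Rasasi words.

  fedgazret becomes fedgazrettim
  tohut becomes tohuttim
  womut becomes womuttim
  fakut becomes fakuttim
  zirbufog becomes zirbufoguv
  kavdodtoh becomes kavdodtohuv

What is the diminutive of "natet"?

fedgazret and zirbufog both have 3 vowels yet inflect differently (fedgazrettim, zirbufoguv), so the number of vowels is not what conditions the rule; the final letter is.
"natet" ends in -t. The stems ending in -t (fedgazret → fedgazrettim, tohut → tohuttim, womut → womuttim) double the final consonant and add -im.
So natet → natettim.

natettim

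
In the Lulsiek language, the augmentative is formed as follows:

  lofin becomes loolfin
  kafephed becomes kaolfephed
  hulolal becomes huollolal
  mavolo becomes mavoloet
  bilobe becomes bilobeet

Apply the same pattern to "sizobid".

siolzobid

kafephed and bilobe both have last vowel 'e' yet inflect differently (kaolfephed, bilobeet), so the last vowel is not what conditions the rule; whether the stem ends in a vowel or a consonant is.
"sizobid" ends in a consonant. The stems ending in a consonant (lofin → loolfin, kafephed → kaolfephed, hulolal → huollolal) insert -ol- after the first vowel.
The other pattern: stems ending in a vowel add -et.
So sizobid → siolzobid.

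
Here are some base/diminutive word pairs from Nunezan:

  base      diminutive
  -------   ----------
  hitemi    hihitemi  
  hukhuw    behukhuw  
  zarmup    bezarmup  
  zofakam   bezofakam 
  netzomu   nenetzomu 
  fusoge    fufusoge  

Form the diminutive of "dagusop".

bedagusop

hukhuw and netzomu both have last vowel 'u' yet inflect differently (behukhuw, nenetzomu), so the last vowel is not what conditions the rule; whether the stem ends in a vowel or a consonant is.
"dagusop" ends in a consonant. The stems ending in a consonant (zofakam → bezofakam, hukhuw → behukhuw, zarmup → bezarmup) add the prefix be-.
The other pattern: stems ending in a vowel repeat the first consonant+vowel as a prefix.
So dagusop → bedagusop.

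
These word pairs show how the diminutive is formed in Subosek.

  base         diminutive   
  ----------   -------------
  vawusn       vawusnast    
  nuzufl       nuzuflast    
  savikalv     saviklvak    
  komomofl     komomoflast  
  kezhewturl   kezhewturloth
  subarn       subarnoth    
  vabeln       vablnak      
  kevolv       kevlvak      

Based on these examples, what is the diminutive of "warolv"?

warlvak

vabeln and subarn both end in -n yet inflect differently (vablnak, subarnoth), so the final letter is not what conditions the rule; the second-to-last letter is.
"warolv" has second-to-last letter 'l'. The stems whose second-to-last letter is 'l' (vabeln → vablnak, kevolv → kevlvak, savikalv → saviklvak) delete the last vowel and add -ak.
So warolv → warlvak.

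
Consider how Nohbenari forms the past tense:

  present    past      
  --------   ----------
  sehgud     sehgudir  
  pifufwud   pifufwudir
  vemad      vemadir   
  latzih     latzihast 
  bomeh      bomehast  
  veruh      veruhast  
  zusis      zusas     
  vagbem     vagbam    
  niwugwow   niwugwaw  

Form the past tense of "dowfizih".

sehgud and veruh both have last vowel 'u' yet inflect differently (sehgudir, veruhast), so the last vowel is not what conditions the rule; the final letter is.
"dowfizih" ends in -h. The stems ending in -h (latzih → latzihast, bomeh → bomehast, veruh → veruhast) add -ast.
So dowfizih → dowfizihast.

dowfizihast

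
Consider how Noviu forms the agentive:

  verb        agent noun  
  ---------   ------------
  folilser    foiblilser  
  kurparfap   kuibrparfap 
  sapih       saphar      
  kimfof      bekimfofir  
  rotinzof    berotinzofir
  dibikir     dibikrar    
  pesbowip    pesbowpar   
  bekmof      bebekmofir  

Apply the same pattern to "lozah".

dibikir and folilser both end in -r yet inflect differently (dibikrar, foiblilser), so the final letter is not what conditions the rule; the last vowel is.
"lozah" has last vowel 'a'. The one such stem in the data (kurparfap → kuibrparfap) inserts -ib- after the first vowel (as does folilser), so the same rule applies.
The other patterns: stems whose last vowel is 'o' add be- … -ir around the stem; stems whose last vowel is 'i' delete the last vowel and add -ar.
So lozah → loibzah.

loibzah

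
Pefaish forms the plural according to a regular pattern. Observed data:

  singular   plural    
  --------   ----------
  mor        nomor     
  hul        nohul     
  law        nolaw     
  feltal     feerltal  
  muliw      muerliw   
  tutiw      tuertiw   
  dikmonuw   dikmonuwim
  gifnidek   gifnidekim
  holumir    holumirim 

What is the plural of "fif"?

hul and feltal both end in -l yet inflect differently (nohul, feerltal), so the final letter is not what conditions the rule; the number of vowels is.
"fif" has 1 vowel. The stems with 1 vowel (mor → nomor, hul → nohul, law → nolaw) add the prefix no-.
The other patterns: stems with 2 vowels insert -er- after the first vowel; stems with 3 vowels add -im.
So fif → nofif.

nofif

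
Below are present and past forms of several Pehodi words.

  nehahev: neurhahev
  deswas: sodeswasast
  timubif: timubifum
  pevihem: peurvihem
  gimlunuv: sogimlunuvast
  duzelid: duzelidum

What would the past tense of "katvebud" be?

nehahev and gimlunuv both end in -v yet inflect differently (neurhahev, sogimlunuvast), so the final letter is not what conditions the rule; the last vowel is.
"katvebud" has last vowel 'u'. The one such stem in the data (gimlunuv → sogimlunuvast) adds so- … -ast around the stem, so the same rule applies.
The other patterns: stems whose last vowel is 'i' add -um; stems whose last vowel is 'e' insert -ur- after the first vowel.
So katvebud → sokatvebudast.

sokatvebudast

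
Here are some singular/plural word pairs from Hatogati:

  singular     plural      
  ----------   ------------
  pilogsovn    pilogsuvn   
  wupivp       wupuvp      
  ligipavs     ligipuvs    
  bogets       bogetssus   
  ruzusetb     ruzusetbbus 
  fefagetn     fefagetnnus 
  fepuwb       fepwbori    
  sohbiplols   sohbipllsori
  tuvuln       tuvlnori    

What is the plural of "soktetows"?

soktetwsori

"soktetows" has second-to-last letter 'w'. The one such stem in the data (fepuwb → fepwbori) deletes the last vowel and adds -ori (as do sohbiplols, tuvuln), so the same rule applies.
So soktetows → soktetwsori.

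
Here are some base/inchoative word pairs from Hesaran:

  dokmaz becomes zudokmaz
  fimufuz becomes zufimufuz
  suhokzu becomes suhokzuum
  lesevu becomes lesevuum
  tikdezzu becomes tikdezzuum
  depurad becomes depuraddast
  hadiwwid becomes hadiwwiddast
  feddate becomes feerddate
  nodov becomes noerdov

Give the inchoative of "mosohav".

"mosohav" ends in -v. The one such stem in the data (nodov → noerdov) inserts -er- after the first vowel (as does feddate), so the same rule applies.
The other patterns: stems ending in -z add the prefix zu-; stems ending in -u add -um; stems ending in -d double the final consonant and add -ast.
So mosohav → moersohav.

moersohav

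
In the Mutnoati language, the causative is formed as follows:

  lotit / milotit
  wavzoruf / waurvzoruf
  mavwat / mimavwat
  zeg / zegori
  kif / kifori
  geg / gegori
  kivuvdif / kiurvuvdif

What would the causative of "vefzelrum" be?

veurfzelrum

kif and wavzoruf both end in -f yet inflect differently (kifori, waurvzoruf), so the final letter is not what conditions the rule; the number of vowels is.
"vefzelrum" has 3 vowels. The stems with 3 vowels (wavzoruf → waurvzoruf, kivuvdif → kiurvuvdif) insert -ur- after the first vowel.
The other patterns: stems with 1 vowel add -ori; stems with 2 vowels add the prefix mi-.
So vefzelrum → veurfzelrum.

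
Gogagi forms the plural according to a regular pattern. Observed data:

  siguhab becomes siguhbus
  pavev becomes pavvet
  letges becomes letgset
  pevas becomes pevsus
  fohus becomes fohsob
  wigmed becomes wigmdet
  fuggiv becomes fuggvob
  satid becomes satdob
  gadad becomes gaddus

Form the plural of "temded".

temddet

"temded" has last vowel 'e'. The stems whose last vowel is 'e' (pavev → pavvet, letges → letgset, wigmed → wigmdet) delete the last vowel and add -et.
The other patterns: stems whose last vowel is 'a' delete the last vowel and add -us; stems whose last vowel is 'i' or 'u' delete the last vowel and add -ob.
So temded → temddet.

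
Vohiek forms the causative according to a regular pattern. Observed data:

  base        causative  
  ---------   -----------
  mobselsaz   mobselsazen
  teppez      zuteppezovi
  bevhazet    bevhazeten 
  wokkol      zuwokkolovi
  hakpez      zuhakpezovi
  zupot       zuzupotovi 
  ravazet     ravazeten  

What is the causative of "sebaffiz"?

mobselsaz and teppez both end in -z yet inflect differently (mobselsazen, zuteppezovi), so the final letter is not what conditions the rule; the number of vowels is.
"sebaffiz" has 3 vowels. The stems with 3 vowels (bevhazet → bevhazeten, ravazet → ravazeten, mobselsaz → mobselsazen) add -en.
So sebaffiz → sebaffizen.

sebaffizen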